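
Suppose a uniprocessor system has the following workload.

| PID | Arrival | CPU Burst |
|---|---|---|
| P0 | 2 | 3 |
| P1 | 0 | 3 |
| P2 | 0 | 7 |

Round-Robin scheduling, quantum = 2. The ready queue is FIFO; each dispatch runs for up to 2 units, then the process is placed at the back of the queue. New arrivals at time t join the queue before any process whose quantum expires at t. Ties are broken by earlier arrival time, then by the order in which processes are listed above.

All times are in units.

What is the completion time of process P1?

7

Timeline: | P1 0-2 | P2 2-4 | P0 4-6 | P1 6-7 | P2 7-9 | P0 9-10 | P2 10-13 |
Completion: P0=10  P1=7  P2=13
Turnaround (C−A): P0=8  P1=7  P2=13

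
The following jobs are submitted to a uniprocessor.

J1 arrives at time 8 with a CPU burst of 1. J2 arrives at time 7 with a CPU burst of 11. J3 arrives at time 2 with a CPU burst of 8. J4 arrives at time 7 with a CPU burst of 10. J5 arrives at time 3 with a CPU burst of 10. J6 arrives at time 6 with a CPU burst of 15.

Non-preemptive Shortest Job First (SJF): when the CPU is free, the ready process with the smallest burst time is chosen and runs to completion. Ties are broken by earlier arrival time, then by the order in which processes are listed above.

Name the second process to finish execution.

J1

Timeline: | idle 0-2 | J3 2-10 | J1 10-11 | J5 11-21 | J4 21-31 | J2 31-42 | J6 42-57 |
Completion: J1=11  J2=42  J3=10  J4=31  J5=21  J6=57
Turnaround (C−A): J1=3  J2=35  J3=8  J4=24  J5=18  J6=51
Finish order: J3 → J1 → J5 → J4 → J2 → J6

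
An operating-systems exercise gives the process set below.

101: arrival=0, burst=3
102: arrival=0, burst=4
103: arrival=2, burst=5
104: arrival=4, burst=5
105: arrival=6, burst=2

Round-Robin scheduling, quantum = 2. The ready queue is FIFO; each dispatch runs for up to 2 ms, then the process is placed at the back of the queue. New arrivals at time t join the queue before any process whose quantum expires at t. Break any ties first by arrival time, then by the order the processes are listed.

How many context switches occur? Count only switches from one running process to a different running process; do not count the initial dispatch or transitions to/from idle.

Gantt: | 101 0-2 | 102 2-4 | 103 4-6 | 101 6-7 | 104 7-9 | 102 9-11 | 105 11-13 | 103 13-15 | 104 15-17 | 103 17-18 | 104 18-19 |
Completion: 101=7  102=11  103=18  104=19  105=13

10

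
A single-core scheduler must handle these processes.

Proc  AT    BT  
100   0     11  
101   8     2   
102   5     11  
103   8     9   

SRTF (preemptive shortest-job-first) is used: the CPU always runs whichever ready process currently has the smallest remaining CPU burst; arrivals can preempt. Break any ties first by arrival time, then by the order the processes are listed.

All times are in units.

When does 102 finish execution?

33

Timeline: | 100 0-8 | 101 8-10 | 100 10-13 | 103 13-22 | 102 22-33 |
Completion: 100=13  101=10  102=33  103=22
Turnaround (C−A): 100=13  101=2  102=28  103=14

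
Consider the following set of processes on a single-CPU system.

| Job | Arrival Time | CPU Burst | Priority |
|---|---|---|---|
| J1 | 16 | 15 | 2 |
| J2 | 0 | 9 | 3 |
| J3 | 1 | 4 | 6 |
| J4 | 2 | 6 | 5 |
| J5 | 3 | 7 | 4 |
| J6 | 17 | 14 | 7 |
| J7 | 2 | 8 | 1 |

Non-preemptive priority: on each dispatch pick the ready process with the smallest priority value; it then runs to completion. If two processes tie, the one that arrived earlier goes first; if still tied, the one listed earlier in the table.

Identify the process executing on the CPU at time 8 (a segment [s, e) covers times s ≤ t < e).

J2

Timeline: | J2 0-9 | J7 9-17 | J1 17-32 | J5 32-39 | J4 39-45 | J3 45-49 | J6 49-63 |
Completion: J1=32  J2=9  J3=49  J4=45  J5=39  J6=63  J7=17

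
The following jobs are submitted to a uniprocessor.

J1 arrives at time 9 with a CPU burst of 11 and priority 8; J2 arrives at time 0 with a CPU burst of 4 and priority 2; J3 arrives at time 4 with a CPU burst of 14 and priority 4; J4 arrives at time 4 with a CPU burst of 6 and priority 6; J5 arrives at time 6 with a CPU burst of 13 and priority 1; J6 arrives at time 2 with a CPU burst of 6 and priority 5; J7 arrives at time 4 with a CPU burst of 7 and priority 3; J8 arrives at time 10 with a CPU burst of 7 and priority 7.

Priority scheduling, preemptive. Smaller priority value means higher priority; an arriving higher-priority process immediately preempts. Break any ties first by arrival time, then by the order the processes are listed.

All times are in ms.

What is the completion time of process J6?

44

Timeline: | J2 0-4 | J7 4-6 | J5 6-19 | J7 19-24 | J3 24-38 | J6 38-44 | J4 44-50 | J8 50-57 | J1 57-68 |
Completion: J1=68  J2=4  J3=38  J4=50  J5=19  J6=44  J7=24  J8=57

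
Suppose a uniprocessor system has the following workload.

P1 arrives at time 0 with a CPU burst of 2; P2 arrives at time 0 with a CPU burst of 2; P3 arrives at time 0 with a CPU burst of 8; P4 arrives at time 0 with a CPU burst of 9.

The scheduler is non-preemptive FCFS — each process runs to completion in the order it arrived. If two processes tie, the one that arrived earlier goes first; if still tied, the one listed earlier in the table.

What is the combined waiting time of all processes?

18

Schedule: | P1 0-2 | P2 2-4 | P3 4-12 | P4 12-21 |
Completion: P1=2  P2=4  P3=12  P4=21
Waiting = turnaround − burst: P1=0, P2=2, P3=4, P4=12
Total waiting = 0 + 2 + 4 + 12 = 18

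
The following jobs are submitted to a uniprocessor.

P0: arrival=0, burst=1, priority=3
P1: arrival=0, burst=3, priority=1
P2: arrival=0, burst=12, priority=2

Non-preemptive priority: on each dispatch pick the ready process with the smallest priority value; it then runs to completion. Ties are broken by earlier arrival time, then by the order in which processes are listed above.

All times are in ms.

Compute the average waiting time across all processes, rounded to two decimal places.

6.00

Gantt: | P1 0-3 | P2 3-15 | P0 15-16 |
Completion: P0=16  P1=3  P2=15
Turnaround (C−A): P0=16  P1=3  P2=15
Waiting times: P0=15, P1=0, P2=3
Average waiting = (15+0+3) / 3 = 18/3 = 6.00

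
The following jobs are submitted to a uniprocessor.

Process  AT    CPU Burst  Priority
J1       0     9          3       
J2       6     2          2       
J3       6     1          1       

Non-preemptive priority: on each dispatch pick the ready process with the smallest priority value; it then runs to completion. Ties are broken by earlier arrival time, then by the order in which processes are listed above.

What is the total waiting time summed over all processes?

7

Gantt: | J1 0-9 | J3 9-10 | J2 10-12 |
Completion: J1=9  J2=12  J3=10
Turnaround (C−A): J1=9  J2=6  J3=4
Waiting = turnaround − burst: J1=0, J2=4, J3=3
Total waiting = 0 + 4 + 3 = 7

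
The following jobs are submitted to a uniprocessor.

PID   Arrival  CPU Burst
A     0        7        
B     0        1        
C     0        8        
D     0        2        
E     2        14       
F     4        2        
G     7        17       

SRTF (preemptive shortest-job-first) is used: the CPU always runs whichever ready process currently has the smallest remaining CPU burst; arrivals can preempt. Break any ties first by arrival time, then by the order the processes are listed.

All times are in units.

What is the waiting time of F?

0

Gantt: | B 0-1 | D 1-3 | A 3-4 | F 4-6 | A 6-12 | C 12-20 | E 20-34 | G 34-51 |
Completion: A=12  B=1  C=20  D=3  E=34  F=6  G=51
Waiting(F) = turnaround − burst = 2 − 2 = 0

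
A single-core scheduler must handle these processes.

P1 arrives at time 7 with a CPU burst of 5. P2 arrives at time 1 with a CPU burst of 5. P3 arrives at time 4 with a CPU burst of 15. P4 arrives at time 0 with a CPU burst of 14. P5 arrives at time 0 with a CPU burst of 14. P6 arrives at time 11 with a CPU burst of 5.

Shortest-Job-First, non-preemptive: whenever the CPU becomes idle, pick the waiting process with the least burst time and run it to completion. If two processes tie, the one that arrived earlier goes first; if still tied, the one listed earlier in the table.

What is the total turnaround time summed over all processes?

Gantt: | P4 0-14 | P2 14-19 | P1 19-24 | P6 24-29 | P5 29-43 | P3 43-58 |
Completion: P1=24  P2=19  P3=58  P4=14  P5=43  P6=29
Turnaround (C−A): P1=17  P2=18  P3=54  P4=14  P5=43  P6=18
Turnaround = completion − arrival: P1=17, P2=18, P3=54, P4=14, P5=43, P6=18
Total turnaround = 17 + 18 + 54 + 14 + 43 + 18 = 164

164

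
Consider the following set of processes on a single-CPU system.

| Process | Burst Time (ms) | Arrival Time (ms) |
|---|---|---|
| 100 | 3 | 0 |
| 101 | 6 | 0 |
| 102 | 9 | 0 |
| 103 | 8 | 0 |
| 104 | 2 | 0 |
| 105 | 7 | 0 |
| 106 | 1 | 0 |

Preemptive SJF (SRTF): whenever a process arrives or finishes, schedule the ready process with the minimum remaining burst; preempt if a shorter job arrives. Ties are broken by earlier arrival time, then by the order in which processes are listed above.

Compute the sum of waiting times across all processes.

68

Gantt: | 106 0-1 | 104 1-3 | 100 3-6 | 101 6-12 | 105 12-19 | 103 19-27 | 102 27-36 |
Completion: 100=6  101=12  102=36  103=27  104=3  105=19  106=1
Turnaround (C−A): 100=6  101=12  102=36  103=27  104=3  105=19  106=1
Waiting = turnaround − burst: 100=3, 101=6, 102=27, 103=19, 104=1, 105=12, 106=0
Total waiting = 3 + 6 + 27 + 19 + 1 + 12 + 0 = 68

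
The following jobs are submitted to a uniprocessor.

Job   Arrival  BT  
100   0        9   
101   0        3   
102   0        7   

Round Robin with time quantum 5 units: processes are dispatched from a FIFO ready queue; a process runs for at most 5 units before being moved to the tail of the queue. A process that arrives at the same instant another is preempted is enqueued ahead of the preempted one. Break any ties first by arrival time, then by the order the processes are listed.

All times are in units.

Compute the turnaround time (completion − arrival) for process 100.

17

Timeline: | 100 0-5 | 101 5-8 | 102 8-13 | 100 13-17 | 102 17-19 |
Completion: 100=17  101=8  102=19
Turnaround (C−A): 100=17  101=8  102=19
Turnaround(100) = completion − arrival = 17 − 0 = 17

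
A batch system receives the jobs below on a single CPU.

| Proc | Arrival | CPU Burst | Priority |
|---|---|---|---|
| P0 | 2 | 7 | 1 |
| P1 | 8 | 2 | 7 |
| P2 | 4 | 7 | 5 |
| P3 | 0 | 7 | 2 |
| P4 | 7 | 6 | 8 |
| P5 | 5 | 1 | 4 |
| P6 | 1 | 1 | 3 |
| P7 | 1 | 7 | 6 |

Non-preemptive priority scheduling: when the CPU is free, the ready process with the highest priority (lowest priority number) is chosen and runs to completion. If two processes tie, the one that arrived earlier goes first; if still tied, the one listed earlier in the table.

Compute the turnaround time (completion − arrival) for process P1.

24

Schedule: | P3 0-7 | P0 7-14 | P6 14-15 | P5 15-16 | P2 16-23 | P7 23-30 | P1 30-32 | P4 32-38 |
Completion: P0=14  P1=32  P2=23  P3=7  P4=38  P5=16  P6=15  P7=30
Turnaround (C−A): P0=12  P1=24  P2=19  P3=7  P4=31  P5=11  P6=14  P7=29
Turnaround(P1) = completion − arrival = 32 − 8 = 24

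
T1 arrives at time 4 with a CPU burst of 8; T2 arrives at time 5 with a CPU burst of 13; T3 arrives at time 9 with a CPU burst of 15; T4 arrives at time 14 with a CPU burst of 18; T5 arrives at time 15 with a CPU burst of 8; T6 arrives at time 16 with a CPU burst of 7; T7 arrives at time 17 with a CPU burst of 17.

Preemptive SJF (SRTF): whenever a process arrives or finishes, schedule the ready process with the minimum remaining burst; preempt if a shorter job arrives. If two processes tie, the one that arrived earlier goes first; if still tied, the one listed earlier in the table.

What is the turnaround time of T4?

Timeline: | idle 0-4 | T1 4-12 | T2 12-15 | T5 15-23 | T6 23-30 | T2 30-40 | T3 40-55 | T7 55-72 | T4 72-90 |
Completion: T1=12  T2=40  T3=55  T4=90  T5=23  T6=30  T7=72
Turnaround (C−A): T1=8  T2=35  T3=46  T4=76  T5=8  T6=14  T7=55
Turnaround(T4) = completion − arrival = 90 − 14 = 76

76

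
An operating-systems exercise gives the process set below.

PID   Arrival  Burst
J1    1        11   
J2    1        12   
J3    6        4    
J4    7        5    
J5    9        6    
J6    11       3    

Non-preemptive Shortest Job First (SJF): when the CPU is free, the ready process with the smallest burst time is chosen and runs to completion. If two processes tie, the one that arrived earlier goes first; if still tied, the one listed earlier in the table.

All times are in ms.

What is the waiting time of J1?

Schedule: | idle 0-1 | J1 1-12 | J6 12-15 | J3 15-19 | J4 19-24 | J5 24-30 | J2 30-42 |
Completion: J1=12  J2=42  J3=19  J4=24  J5=30  J6=15
Turnaround (C−A): J1=11  J2=41  J3=13  J4=17  J5=21  J6=4
Waiting(J1) = turnaround − burst = 11 − 11 = 0

0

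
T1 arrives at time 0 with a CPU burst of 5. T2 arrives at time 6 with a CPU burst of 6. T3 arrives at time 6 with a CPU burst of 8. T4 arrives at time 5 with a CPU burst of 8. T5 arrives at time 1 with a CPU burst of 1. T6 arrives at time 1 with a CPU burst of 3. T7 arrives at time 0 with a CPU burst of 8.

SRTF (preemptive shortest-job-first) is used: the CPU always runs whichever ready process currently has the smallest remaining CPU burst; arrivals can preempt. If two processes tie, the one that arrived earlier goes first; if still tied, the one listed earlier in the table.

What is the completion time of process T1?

Timeline: | T1 0-1 | T5 1-2 | T6 2-5 | T1 5-9 | T2 9-15 | T7 15-23 | T4 23-31 | T3 31-39 |
Completion: T1=9  T2=15  T3=39  T4=31  T5=2  T6=5  T7=23

9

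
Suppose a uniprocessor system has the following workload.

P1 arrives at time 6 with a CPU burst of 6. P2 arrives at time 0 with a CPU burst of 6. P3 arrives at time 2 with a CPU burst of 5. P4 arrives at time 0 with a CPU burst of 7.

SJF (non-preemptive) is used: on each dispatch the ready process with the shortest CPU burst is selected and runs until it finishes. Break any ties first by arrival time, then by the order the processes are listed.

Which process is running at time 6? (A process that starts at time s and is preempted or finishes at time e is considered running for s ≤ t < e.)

P3

Timeline: | P2 0-6 | P3 6-11 | P1 11-17 | P4 17-24 |
Completion: P1=17  P2=6  P3=11  P4=24
Turnaround (C−A): P1=11  P2=6  P3=9  P4=24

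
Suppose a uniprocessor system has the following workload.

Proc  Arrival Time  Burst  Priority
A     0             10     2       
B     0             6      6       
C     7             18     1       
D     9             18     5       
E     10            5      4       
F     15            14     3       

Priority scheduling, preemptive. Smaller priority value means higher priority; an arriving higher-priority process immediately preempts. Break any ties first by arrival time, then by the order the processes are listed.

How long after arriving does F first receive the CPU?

13

Gantt: | A 0-7 | C 7-25 | A 25-28 | F 28-42 | E 42-47 | D 47-65 | B 65-71 |
Completion: A=28  B=71  C=25  D=65  E=47  F=42
Turnaround (C−A): A=28  B=71  C=18  D=56  E=37  F=27
Response(F) = first start − arrival = 28 − 15 = 13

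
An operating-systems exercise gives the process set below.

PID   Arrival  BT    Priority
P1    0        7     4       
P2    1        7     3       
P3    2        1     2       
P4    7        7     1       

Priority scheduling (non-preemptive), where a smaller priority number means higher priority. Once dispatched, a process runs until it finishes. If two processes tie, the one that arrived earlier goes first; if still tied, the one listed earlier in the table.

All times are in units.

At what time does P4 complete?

14

Timeline: | P1 0-7 | P4 7-14 | P3 14-15 | P2 15-22 |
Completion: P1=7  P2=22  P3=15  P4=14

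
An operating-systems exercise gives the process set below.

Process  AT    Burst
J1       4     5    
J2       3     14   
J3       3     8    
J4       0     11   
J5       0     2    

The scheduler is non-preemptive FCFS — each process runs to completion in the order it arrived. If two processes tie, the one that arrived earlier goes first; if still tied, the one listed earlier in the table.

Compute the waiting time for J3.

Schedule: | J4 0-11 | J5 11-13 | J2 13-27 | J3 27-35 | J1 35-40 |
Completion: J1=40  J2=27  J3=35  J4=11  J5=13
Turnaround (C−A): J1=36  J2=24  J3=32  J4=11  J5=13
Waiting(J3) = turnaround − burst = 32 − 8 = 24

24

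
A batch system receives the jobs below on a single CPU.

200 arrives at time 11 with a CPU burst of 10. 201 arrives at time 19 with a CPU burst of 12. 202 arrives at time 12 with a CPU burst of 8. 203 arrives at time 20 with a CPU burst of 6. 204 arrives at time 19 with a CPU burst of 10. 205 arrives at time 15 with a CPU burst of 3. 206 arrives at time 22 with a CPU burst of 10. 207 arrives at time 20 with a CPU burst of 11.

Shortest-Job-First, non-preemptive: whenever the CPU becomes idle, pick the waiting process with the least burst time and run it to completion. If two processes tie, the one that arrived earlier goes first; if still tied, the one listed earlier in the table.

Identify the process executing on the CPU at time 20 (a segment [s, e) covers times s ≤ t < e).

Schedule: | idle 0-11 | 200 11-21 | 205 21-24 | 203 24-30 | 202 30-38 | 204 38-48 | 206 48-58 | 207 58-69 | 201 69-81 |
Completion: 200=21  201=81  202=38  203=30  204=48  205=24  206=58  207=69
Turnaround (C−A): 200=10  201=62  202=26  203=10  204=29  205=9  206=36  207=49

200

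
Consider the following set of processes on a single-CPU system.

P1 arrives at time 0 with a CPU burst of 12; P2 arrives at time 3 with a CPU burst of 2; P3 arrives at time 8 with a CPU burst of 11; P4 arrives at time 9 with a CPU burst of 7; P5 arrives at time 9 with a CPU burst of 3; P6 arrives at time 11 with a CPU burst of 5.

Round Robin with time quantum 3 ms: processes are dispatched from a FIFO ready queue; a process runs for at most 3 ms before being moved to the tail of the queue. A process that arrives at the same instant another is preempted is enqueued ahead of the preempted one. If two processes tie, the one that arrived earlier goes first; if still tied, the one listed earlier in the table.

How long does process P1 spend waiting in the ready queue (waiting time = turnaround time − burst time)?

Schedule: | P1 0-3 | P2 3-5 | P1 5-8 | P3 8-11 | P1 11-14 | P4 14-17 | P5 17-20 | P6 20-23 | P3 23-26 | P1 26-29 | P4 29-32 | P6 32-34 | P3 34-37 | P4 37-38 | P3 38-40 |
Completion: P1=29  P2=5  P3=40  P4=38  P5=20  P6=34
Turnaround (C−A): P1=29  P2=2  P3=32  P4=29  P5=11  P6=23
Waiting(P1) = turnaround − burst = 29 − 12 = 17

17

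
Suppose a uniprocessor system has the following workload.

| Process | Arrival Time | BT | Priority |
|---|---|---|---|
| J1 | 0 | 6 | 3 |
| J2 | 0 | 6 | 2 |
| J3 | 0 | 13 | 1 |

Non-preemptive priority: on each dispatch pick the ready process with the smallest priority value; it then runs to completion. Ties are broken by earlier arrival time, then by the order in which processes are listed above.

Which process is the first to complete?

Gantt: | J3 0-13 | J2 13-19 | J1 19-25 |
Completion: J1=25  J2=19  J3=13
Finish order: J3 → J2 → J1

J3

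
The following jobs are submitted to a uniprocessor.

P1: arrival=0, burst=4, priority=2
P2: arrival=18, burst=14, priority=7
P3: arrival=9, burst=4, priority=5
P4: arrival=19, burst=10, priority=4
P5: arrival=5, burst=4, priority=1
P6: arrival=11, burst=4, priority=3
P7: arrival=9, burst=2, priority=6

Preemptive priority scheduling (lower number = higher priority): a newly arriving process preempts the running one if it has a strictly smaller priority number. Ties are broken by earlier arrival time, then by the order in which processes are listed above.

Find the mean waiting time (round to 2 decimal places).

Schedule: | P1 0-4 | idle 4-5 | P5 5-9 | P3 9-11 | P6 11-15 | P3 15-17 | P7 17-19 | P4 19-29 | P2 29-43 |
Completion: P1=4  P2=43  P3=17  P4=29  P5=9  P6=15  P7=19
Turnaround (C−A): P1=4  P2=25  P3=8  P4=10  P5=4  P6=4  P7=10
Waiting times: P1=0, P2=11, P3=4, P4=0, P5=0, P6=0, P7=8
Average waiting = (0+11+4+0+0+0+8) / 7 = 23/7 = 3.29

3.29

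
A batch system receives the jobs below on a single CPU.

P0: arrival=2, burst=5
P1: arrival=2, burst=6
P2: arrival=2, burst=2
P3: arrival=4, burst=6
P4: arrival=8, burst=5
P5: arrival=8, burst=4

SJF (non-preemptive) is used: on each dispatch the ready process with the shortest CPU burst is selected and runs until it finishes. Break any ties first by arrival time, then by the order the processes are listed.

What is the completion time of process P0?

Schedule: | idle 0-2 | P2 2-4 | P0 4-9 | P5 9-13 | P4 13-18 | P1 18-24 | P3 24-30 |
Completion: P0=9  P1=24  P2=4  P3=30  P4=18  P5=13
Turnaround (C−A): P0=7  P1=22  P2=2  P3=26  P4=10  P5=5

9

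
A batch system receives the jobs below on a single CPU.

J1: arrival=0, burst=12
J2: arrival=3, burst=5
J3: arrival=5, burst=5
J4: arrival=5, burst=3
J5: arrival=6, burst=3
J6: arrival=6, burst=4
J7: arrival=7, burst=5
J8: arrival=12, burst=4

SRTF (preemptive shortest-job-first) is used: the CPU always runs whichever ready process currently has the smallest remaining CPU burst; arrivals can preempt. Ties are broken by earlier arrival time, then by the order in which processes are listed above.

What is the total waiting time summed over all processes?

Gantt: | J1 0-3 | J2 3-8 | J4 8-11 | J5 11-14 | J6 14-18 | J8 18-22 | J3 22-27 | J7 27-32 | J1 32-41 |
Completion: J1=41  J2=8  J3=27  J4=11  J5=14  J6=18  J7=32  J8=22
Waiting = turnaround − burst: J1=29, J2=0, J3=17, J4=3, J5=5, J6=8, J7=20, J8=6
Total waiting = 29 + 0 + 17 + 3 + 5 + 8 + 20 + 6 = 88

88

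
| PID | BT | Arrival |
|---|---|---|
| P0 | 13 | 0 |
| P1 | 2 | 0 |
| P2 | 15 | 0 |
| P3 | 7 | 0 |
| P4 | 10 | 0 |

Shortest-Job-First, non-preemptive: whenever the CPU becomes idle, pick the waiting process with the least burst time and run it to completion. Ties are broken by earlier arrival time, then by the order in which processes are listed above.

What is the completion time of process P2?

Timeline: | P1 0-2 | P3 2-9 | P4 9-19 | P0 19-32 | P2 32-47 |
Completion: P0=32  P1=2  P2=47  P3=9  P4=19

47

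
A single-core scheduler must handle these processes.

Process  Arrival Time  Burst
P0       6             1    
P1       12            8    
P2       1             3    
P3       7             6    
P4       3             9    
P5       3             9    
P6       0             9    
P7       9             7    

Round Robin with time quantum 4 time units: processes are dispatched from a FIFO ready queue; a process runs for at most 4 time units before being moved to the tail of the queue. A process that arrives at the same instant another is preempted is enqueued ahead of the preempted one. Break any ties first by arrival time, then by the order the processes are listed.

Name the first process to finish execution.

P2

Timeline: | P6 0-4 | P2 4-7 | P4 7-11 | P5 11-15 | P6 15-19 | P0 19-20 | P3 20-24 | P7 24-28 | P4 28-32 | P1 32-36 | P5 36-40 | P6 40-41 | P3 41-43 | P7 43-46 | P4 46-47 | P1 47-51 | P5 51-52 |
Completion: P0=20  P1=51  P2=7  P3=43  P4=47  P5=52  P6=41  P7=46
Turnaround (C−A): P0=14  P1=39  P2=6  P3=36  P4=44  P5=49  P6=41  P7=37
Finish order: P2 → P0 → P6 → P3 → P7 → P4 → P1 → P5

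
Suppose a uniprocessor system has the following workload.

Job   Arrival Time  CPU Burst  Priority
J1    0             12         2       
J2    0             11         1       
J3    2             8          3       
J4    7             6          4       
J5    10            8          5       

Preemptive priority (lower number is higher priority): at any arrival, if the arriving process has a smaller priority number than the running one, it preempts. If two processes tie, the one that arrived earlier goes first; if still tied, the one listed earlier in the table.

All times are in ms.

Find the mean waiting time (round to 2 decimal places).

16.60

Gantt: | J2 0-11 | J1 11-23 | J3 23-31 | J4 31-37 | J5 37-45 |
Completion: J1=23  J2=11  J3=31  J4=37  J5=45
Turnaround (C−A): J1=23  J2=11  J3=29  J4=30  J5=35
Waiting times: J1=11, J2=0, J3=21, J4=24, J5=27
Average waiting = (11+0+21+24+27) / 5 = 83/5 = 16.60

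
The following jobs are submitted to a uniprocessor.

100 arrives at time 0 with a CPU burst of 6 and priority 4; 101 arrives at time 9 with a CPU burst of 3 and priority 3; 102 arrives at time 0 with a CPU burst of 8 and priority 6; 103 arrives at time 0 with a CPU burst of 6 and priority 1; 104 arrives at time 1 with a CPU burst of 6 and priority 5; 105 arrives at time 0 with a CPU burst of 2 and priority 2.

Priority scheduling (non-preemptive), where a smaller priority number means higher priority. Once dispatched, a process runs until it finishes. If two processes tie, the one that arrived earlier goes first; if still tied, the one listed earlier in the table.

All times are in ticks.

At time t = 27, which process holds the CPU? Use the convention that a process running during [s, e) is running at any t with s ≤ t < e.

Timeline: | 103 0-6 | 105 6-8 | 100 8-14 | 101 14-17 | 104 17-23 | 102 23-31 |
Completion: 100=14  101=17  102=31  103=6  104=23  105=8

102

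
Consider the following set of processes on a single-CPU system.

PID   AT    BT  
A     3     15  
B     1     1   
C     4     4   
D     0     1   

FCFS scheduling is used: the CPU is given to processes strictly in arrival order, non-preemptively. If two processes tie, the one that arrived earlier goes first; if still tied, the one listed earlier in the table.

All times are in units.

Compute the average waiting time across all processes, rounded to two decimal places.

3.50

Schedule: | D 0-1 | B 1-2 | idle 2-3 | A 3-18 | C 18-22 |
Completion: A=18  B=2  C=22  D=1
Turnaround (C−A): A=15  B=1  C=18  D=1
Waiting times: A=0, B=0, C=14, D=0
Average waiting = (0+0+14+0) / 4 = 14/4 = 3.50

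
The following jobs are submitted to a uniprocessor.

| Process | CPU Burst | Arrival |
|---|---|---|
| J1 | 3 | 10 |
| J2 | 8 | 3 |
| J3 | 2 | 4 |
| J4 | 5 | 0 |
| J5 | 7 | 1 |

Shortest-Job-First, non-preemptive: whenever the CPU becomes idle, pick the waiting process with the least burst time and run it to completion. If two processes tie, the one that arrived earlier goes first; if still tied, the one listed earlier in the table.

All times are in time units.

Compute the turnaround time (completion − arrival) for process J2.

Timeline: | J4 0-5 | J3 5-7 | J5 7-14 | J1 14-17 | J2 17-25 |
Completion: J1=17  J2=25  J3=7  J4=5  J5=14
Turnaround(J2) = completion − arrival = 25 − 3 = 22

22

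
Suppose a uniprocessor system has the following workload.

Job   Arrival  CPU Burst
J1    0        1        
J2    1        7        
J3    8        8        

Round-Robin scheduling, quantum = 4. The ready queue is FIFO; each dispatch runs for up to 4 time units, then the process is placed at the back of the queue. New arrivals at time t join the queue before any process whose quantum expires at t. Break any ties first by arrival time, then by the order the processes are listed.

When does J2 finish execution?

Gantt: | J1 0-1 | J2 1-8 | J3 8-16 |
Completion: J1=1  J2=8  J3=16
Turnaround (C−A): J1=1  J2=7  J3=8

8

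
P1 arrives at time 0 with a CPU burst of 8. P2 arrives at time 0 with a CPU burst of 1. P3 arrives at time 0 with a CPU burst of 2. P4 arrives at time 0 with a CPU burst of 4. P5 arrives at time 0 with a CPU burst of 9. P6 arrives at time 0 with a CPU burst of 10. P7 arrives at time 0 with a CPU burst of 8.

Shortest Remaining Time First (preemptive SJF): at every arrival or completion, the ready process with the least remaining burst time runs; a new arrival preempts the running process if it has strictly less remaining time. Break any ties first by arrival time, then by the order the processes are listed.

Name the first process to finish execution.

Timeline: | P2 0-1 | P3 1-3 | P4 3-7 | P1 7-15 | P7 15-23 | P5 23-32 | P6 32-42 |
Completion: P1=15  P2=1  P3=3  P4=7  P5=32  P6=42  P7=23
Turnaround (C−A): P1=15  P2=1  P3=3  P4=7  P5=32  P6=42  P7=23
Finish order: P2 → P3 → P4 → P1 → P7 → P5 → P6

P2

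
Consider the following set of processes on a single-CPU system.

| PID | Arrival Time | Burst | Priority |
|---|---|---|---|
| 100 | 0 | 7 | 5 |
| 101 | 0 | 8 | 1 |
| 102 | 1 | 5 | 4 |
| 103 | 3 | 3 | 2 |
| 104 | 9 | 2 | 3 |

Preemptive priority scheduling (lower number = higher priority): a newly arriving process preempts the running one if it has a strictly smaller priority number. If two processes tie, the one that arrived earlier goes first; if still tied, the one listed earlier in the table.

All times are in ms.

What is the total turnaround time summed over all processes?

Gantt: | 101 0-8 | 103 8-11 | 104 11-13 | 102 13-18 | 100 18-25 |
Completion: 100=25  101=8  102=18  103=11  104=13
Turnaround (C−A): 100=25  101=8  102=17  103=8  104=4
Turnaround = completion − arrival: 100=25, 101=8, 102=17, 103=8, 104=4
Total turnaround = 25 + 8 + 17 + 8 + 4 = 62

62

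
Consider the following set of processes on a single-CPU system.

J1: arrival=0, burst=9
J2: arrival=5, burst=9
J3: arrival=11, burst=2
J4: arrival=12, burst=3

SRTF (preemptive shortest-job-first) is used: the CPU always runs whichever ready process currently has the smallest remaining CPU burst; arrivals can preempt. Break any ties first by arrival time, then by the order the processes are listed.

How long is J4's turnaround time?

Schedule: | J1 0-9 | J2 9-11 | J3 11-13 | J4 13-16 | J2 16-23 |
Completion: J1=9  J2=23  J3=13  J4=16
Turnaround (C−A): J1=9  J2=18  J3=2  J4=4
Turnaround(J4) = completion − arrival = 16 − 12 = 4

4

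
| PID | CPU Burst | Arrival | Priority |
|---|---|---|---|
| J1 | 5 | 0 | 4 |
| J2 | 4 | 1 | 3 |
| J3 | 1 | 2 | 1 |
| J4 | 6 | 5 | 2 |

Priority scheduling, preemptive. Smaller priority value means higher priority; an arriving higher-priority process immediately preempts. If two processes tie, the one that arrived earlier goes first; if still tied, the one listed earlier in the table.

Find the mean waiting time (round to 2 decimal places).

Schedule: | J1 0-1 | J2 1-2 | J3 2-3 | J2 3-5 | J4 5-11 | J2 11-12 | J1 12-16 |
Completion: J1=16  J2=12  J3=3  J4=11
Waiting times: J1=11, J2=7, J3=0, J4=0
Average waiting = (11+7+0+0) / 4 = 18/4 = 4.50

4.50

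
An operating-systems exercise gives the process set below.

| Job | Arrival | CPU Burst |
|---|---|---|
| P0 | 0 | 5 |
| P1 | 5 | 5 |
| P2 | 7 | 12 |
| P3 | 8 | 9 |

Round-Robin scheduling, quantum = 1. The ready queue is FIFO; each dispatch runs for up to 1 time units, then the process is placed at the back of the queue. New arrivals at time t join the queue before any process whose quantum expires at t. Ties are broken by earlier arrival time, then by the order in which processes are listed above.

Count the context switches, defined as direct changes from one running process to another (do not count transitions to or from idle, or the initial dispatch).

23

Gantt: | P0 0-5 | P1 5-7 | P2 7-8 | P1 8-9 | P3 9-10 | P2 10-11 | P1 11-12 | P3 12-13 | P2 13-14 | P1 14-15 | P3 15-16 | P2 16-17 | P3 17-18 | P2 18-19 | P3 19-20 | P2 20-21 | P3 21-22 | P2 22-23 | P3 23-24 | P2 24-25 | P3 25-26 | P2 26-27 | P3 27-28 | P2 28-31 |
Completion: P0=5  P1=15  P2=31  P3=28
Turnaround (C−A): P0=5  P1=10  P2=24  P3=20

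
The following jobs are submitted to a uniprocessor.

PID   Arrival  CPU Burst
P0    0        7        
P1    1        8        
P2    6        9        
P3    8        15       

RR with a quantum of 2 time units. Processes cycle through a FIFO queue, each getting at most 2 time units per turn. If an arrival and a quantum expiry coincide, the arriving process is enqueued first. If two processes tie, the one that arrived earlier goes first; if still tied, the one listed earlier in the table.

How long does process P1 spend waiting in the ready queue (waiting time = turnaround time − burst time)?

14

Timeline: | P0 0-2 | P1 2-4 | P0 4-6 | P1 6-8 | P2 8-10 | P0 10-12 | P3 12-14 | P1 14-16 | P2 16-18 | P0 18-19 | P3 19-21 | P1 21-23 | P2 23-25 | P3 25-27 | P2 27-29 | P3 29-31 | P2 31-32 | P3 32-39 |
Completion: P0=19  P1=23  P2=32  P3=39
Waiting(P1) = turnaround − burst = 22 − 8 = 14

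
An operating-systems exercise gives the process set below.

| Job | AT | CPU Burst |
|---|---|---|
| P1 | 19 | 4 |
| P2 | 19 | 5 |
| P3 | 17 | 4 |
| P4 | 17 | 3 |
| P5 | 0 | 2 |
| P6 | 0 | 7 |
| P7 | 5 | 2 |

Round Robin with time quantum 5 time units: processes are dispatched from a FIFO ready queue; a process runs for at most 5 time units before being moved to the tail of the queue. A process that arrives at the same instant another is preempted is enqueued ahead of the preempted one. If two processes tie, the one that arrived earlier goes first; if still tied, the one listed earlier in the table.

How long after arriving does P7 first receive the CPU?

Timeline: | P5 0-2 | P6 2-7 | P7 7-9 | P6 9-11 | idle 11-17 | P3 17-21 | P4 21-24 | P1 24-28 | P2 28-33 |
Completion: P1=28  P2=33  P3=21  P4=24  P5=2  P6=11  P7=9
Turnaround (C−A): P1=9  P2=14  P3=4  P4=7  P5=2  P6=11  P7=4
Response(P7) = first start − arrival = 7 − 5 = 2

2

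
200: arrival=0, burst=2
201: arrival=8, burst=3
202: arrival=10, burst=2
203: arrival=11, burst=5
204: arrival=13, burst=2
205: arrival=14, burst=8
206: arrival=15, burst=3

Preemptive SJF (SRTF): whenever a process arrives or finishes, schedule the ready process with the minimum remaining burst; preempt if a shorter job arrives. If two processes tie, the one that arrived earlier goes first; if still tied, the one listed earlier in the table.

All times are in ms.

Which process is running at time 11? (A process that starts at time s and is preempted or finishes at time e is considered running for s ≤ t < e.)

202

Timeline: | 200 0-2 | idle 2-8 | 201 8-11 | 202 11-13 | 204 13-15 | 206 15-18 | 203 18-23 | 205 23-31 |
Completion: 200=2  201=11  202=13  203=23  204=15  205=31  206=18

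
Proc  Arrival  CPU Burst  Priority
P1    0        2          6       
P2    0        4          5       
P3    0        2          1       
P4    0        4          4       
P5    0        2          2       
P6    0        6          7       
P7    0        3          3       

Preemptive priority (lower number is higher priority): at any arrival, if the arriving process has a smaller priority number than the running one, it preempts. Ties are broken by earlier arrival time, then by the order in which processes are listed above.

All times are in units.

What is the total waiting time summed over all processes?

56

Timeline: | P3 0-2 | P5 2-4 | P7 4-7 | P4 7-11 | P2 11-15 | P1 15-17 | P6 17-23 |
Completion: P1=17  P2=15  P3=2  P4=11  P5=4  P6=23  P7=7
Turnaround (C−A): P1=17  P2=15  P3=2  P4=11  P5=4  P6=23  P7=7
Waiting = turnaround − burst: P1=15, P2=11, P3=0, P4=7, P5=2, P6=17, P7=4
Total waiting = 15 + 11 + 0 + 7 + 2 + 17 + 4 = 56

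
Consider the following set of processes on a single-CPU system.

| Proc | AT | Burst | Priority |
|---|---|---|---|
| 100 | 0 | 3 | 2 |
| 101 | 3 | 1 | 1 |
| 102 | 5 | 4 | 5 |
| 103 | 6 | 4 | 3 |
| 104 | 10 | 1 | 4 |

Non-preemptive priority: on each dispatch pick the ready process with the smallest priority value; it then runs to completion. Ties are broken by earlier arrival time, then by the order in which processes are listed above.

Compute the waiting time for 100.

0

Timeline: | 100 0-3 | 101 3-4 | idle 4-5 | 102 5-9 | 103 9-13 | 104 13-14 |
Completion: 100=3  101=4  102=9  103=13  104=14
Turnaround (C−A): 100=3  101=1  102=4  103=7  104=4
Waiting(100) = turnaround − burst = 3 − 3 = 0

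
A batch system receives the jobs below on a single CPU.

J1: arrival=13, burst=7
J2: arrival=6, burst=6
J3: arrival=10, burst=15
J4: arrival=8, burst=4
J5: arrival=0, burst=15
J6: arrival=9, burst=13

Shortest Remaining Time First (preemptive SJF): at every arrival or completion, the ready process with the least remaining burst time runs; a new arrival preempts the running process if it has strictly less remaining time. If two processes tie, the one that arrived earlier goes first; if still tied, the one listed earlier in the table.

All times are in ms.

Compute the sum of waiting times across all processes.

Gantt: | J5 0-6 | J2 6-12 | J4 12-16 | J1 16-23 | J5 23-32 | J6 32-45 | J3 45-60 |
Completion: J1=23  J2=12  J3=60  J4=16  J5=32  J6=45
Waiting = turnaround − burst: J1=3, J2=0, J3=35, J4=4, J5=17, J6=23
Total waiting = 3 + 0 + 35 + 4 + 17 + 23 = 82

82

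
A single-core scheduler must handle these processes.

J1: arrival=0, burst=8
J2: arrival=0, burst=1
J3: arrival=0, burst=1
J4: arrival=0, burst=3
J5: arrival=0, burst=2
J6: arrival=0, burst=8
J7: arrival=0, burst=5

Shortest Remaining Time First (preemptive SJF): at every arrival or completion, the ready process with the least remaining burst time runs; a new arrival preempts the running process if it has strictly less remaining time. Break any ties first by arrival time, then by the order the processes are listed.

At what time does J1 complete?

20

Schedule: | J2 0-1 | J3 1-2 | J5 2-4 | J4 4-7 | J7 7-12 | J1 12-20 | J6 20-28 |
Completion: J1=20  J2=1  J3=2  J4=7  J5=4  J6=28  J7=12
Turnaround (C−A): J1=20  J2=1  J3=2  J4=7  J5=4  J6=28  J7=12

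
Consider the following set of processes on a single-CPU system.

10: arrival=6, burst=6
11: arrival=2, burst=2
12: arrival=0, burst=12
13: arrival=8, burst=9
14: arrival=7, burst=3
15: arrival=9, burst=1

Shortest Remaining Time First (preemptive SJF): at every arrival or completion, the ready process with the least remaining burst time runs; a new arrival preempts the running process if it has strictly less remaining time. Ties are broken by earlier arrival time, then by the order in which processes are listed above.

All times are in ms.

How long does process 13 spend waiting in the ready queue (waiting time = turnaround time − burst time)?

Gantt: | 12 0-2 | 11 2-4 | 12 4-6 | 10 6-7 | 14 7-10 | 15 10-11 | 10 11-16 | 12 16-24 | 13 24-33 |
Completion: 10=16  11=4  12=24  13=33  14=10  15=11
Turnaround (C−A): 10=10  11=2  12=24  13=25  14=3  15=2
Waiting(13) = turnaround − burst = 25 − 9 = 16

16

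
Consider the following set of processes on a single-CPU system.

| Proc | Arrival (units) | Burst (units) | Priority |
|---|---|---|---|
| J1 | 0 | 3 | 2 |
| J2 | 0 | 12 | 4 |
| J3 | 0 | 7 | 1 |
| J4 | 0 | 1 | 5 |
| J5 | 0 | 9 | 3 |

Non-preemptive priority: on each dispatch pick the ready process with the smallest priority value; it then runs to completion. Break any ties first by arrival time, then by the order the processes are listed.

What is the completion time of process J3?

7

Schedule: | J3 0-7 | J1 7-10 | J5 10-19 | J2 19-31 | J4 31-32 |
Completion: J1=10  J2=31  J3=7  J4=32  J5=19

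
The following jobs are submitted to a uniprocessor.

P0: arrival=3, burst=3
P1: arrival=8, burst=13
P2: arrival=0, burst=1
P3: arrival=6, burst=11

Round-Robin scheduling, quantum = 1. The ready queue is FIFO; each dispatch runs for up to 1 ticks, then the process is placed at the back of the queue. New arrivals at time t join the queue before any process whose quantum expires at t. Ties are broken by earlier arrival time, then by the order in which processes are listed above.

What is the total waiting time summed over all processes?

Timeline: | P2 0-1 | idle 1-3 | P0 3-6 | P3 6-8 | P1 8-9 | P3 9-10 | P1 10-11 | P3 11-12 | P1 12-13 | P3 13-14 | P1 14-15 | P3 15-16 | P1 16-17 | P3 17-18 | P1 18-19 | P3 19-20 | P1 20-21 | P3 21-22 | P1 22-23 | P3 23-24 | P1 24-25 | P3 25-26 | P1 26-30 |
Completion: P0=6  P1=30  P2=1  P3=26
Turnaround (C−A): P0=3  P1=22  P2=1  P3=20
Waiting = turnaround − burst: P0=0, P1=9, P2=0, P3=9
Total waiting = 0 + 9 + 0 + 9 = 18

18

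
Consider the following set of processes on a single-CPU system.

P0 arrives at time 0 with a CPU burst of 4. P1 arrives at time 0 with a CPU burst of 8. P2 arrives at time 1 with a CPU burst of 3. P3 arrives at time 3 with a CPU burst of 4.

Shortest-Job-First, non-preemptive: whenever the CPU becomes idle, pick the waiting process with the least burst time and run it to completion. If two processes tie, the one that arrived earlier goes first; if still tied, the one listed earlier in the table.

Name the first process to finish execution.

P0

Timeline: | P0 0-4 | P2 4-7 | P3 7-11 | P1 11-19 |
Completion: P0=4  P1=19  P2=7  P3=11
Turnaround (C−A): P0=4  P1=19  P2=6  P3=8
Finish order: P0 → P2 → P3 → P1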